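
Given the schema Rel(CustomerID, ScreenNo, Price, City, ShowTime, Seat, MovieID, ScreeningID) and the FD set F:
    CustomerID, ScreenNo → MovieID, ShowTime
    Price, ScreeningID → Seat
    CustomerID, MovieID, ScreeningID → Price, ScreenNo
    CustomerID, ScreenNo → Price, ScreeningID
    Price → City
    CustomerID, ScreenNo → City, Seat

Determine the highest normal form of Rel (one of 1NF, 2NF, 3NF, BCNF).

2NF

Candidate keys: {CustomerID, MovieID, ScreeningID}, {CustomerID, ScreenNo}. Prime attributes: {CustomerID, MovieID, ScreenNo, ScreeningID}.
For Price, ScreeningID → Seat we have {Price, ScreeningID}⁺ = {City, Price, ScreeningID, Seat}; {Price, ScreeningID} is not a superkey, so BCNF fails.
Price, ScreeningID → Seat has non-prime {Seat} on the right and a non-superkey on the left, so 3NF fails.
No proper subset of a key has a non-prime attribute in its closure, so there is no partial dependency; 2NF holds.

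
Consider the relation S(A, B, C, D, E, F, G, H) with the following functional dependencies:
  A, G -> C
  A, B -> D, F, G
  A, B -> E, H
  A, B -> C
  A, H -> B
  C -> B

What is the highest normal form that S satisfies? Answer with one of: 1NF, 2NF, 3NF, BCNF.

Candidate keys: {A, B}, {A, C}, {A, G}, {A, H}. Prime attributes: {A, B, C, G, H}.
For C -> B we have {C}⁺ = {B, C}; {C} is not a superkey, so BCNF fails.
Its right-hand attributes {B} are all prime, as are those of every other non-superkey FD — the relation is in 3NF.

3NF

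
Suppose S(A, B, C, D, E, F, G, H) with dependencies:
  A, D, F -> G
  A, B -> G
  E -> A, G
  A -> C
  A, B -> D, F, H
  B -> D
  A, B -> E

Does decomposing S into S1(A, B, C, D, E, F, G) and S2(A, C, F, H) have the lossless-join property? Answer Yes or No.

No

Common attributes: {A, C, F}; their closure is {A, C, F}.
S1 ⊄ {A, C, F} and S2 ⊄ {A, C, F}, so the split is lossy.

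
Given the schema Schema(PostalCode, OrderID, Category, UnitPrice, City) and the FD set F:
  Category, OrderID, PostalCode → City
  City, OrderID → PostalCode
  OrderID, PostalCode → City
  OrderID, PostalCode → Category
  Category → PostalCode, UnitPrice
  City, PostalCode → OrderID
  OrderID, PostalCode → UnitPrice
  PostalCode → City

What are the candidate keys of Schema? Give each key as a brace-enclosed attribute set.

{Category}, {City, OrderID}, {PostalCode}

{Category}⁺ = {Category, City, OrderID, PostalCode, UnitPrice} — all of the relation — so {Category} is a candidate key.
{PostalCode}⁺ = {Category, City, OrderID, PostalCode, UnitPrice} — all of the relation — so {PostalCode} is a candidate key.
{City, OrderID}⁺ = {Category, City, OrderID, PostalCode, UnitPrice} — all of the relation — so {City, OrderID} is a candidate key.
Any other superkey properly contains one of these, so there are no further candidate keys.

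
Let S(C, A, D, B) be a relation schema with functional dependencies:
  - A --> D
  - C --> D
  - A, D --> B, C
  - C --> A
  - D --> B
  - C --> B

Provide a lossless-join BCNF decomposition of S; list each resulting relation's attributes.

{A, C, D}; {B, D}

Candidate keys of the original relation: {A}, {C}.
In {A, B, C, D}, {D} is not a superkey ({D}⁺ restricted to this set is {B, D}), so split on D --> B into {B, D} and {A, C, D}.
{B, D}: every determinant is a superkey — BCNF.
{A, C, D}: every determinant is a superkey — BCNF.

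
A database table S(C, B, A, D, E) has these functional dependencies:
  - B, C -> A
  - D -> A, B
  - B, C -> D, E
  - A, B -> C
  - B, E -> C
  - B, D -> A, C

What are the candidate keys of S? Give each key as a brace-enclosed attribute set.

{D} is a candidate key since {D}⁺ = {A, B, C, D, E} covers every attribute.
{A, B} is a candidate key since {A, B}⁺ = {A, B, C, D, E} covers every attribute.
{B, C} is a candidate key since {B, C}⁺ = {A, B, C, D, E} covers every attribute.
{B, E} is a candidate key since {B, E}⁺ = {A, B, C, D, E} covers every attribute.
No proper subset of any of these is a key, and no other minimal superkey exists.

{A, B}, {B, C}, {B, E}, {D}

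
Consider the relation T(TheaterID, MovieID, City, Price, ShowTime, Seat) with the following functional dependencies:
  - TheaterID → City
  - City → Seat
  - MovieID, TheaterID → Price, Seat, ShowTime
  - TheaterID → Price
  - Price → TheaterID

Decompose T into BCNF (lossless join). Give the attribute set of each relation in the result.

Candidate keys of the original relation: {MovieID, Price}, {MovieID, TheaterID}.
Within {City, MovieID, Price, Seat, ShowTime, TheaterID}: {TheaterID}⁺ ∩ {City, MovieID, Price, Seat, ShowTime, TheaterID} = {City, Price, Seat, TheaterID}, not the whole set, so TheaterID → City, Price, Seat violates BCNF; decompose into {City, Price, Seat, TheaterID} and {MovieID, ShowTime, TheaterID}.
Within {City, Price, Seat, TheaterID}: {City}⁺ ∩ {City, Price, Seat, TheaterID} = {City, Seat}, not the whole set, so City → Seat violates BCNF; decompose into {City, Seat} and {City, Price, TheaterID}.
{City, Seat} is in BCNF.
{City, Price, TheaterID} is in BCNF.
{MovieID, ShowTime, TheaterID} is in BCNF.

{City, Price, TheaterID}; {City, Seat}; {MovieID, ShowTime, TheaterID}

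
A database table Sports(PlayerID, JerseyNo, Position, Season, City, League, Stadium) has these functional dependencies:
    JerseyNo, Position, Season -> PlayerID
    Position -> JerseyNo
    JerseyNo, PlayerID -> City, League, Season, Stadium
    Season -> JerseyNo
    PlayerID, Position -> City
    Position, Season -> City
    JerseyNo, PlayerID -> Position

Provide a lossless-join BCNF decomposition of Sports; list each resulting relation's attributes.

{City, League, PlayerID, Position, Season, Stadium}; {JerseyNo, Position}

Candidate keys of the original relation: {JerseyNo, PlayerID}, {PlayerID, Position}, {PlayerID, Season}, {Position, Season}.
In {City, JerseyNo, League, PlayerID, Position, Season, Stadium}, {Position} is not a superkey ({Position}⁺ restricted to this set is {JerseyNo, Position}), so split on Position -> JerseyNo into {JerseyNo, Position} and {City, League, PlayerID, Position, Season, Stadium}.
{JerseyNo, Position}: every determinant is a superkey — BCNF.
{City, League, PlayerID, Position, Season, Stadium}: every determinant is a superkey — BCNF.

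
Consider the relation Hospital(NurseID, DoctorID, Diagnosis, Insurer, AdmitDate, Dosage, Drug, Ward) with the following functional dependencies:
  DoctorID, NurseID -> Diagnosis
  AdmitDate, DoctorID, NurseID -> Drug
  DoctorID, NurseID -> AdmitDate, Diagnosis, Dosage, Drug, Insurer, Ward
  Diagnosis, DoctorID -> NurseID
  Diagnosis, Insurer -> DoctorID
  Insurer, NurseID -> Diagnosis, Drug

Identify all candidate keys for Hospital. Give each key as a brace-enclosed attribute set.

{Diagnosis, DoctorID}, {Diagnosis, Insurer}, {DoctorID, NurseID}, {Insurer, NurseID}

{Diagnosis, DoctorID}⁺ = {AdmitDate, Diagnosis, DoctorID, Dosage, Drug, Insurer, NurseID, Ward} — all of the relation — so {Diagnosis, DoctorID} is a candidate key.
{Diagnosis, Insurer}⁺ = {AdmitDate, Diagnosis, DoctorID, Dosage, Drug, Insurer, NurseID, Ward} — all of the relation — so {Diagnosis, Insurer} is a candidate key.
{DoctorID, NurseID}⁺ = {AdmitDate, Diagnosis, DoctorID, Dosage, Drug, Insurer, NurseID, Ward} — all of the relation — so {DoctorID, NurseID} is a candidate key.
{Insurer, NurseID}⁺ = {AdmitDate, Diagnosis, DoctorID, Dosage, Drug, Insurer, NurseID, Ward} — all of the relation — so {Insurer, NurseID} is a candidate key.
Any other superkey properly contains one of these, so there are no further candidate keys.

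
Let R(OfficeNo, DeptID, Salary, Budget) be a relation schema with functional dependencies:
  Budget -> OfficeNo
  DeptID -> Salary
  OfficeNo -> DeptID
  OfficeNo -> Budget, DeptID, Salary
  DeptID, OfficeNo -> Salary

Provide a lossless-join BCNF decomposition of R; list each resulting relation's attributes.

Candidate keys of the original relation: {Budget}, {OfficeNo}.
Within {Budget, DeptID, OfficeNo, Salary}: {DeptID}⁺ ∩ {Budget, DeptID, OfficeNo, Salary} = {DeptID, Salary}, not the whole set, so DeptID -> Salary violates BCNF; decompose into {DeptID, Salary} and {Budget, DeptID, OfficeNo}.
{DeptID, Salary} has no BCNF violation.
{Budget, DeptID, OfficeNo} has no BCNF violation.

{Budget, DeptID, OfficeNo}; {DeptID, Salary}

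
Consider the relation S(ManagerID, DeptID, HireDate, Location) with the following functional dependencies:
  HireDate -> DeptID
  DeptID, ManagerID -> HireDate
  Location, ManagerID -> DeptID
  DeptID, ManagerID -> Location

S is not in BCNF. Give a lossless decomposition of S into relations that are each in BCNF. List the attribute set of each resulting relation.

{DeptID, HireDate}; {HireDate, Location, ManagerID}

Candidate keys of the original relation: {DeptID, ManagerID}, {HireDate, ManagerID}, {Location, ManagerID}.
In {DeptID, HireDate, Location, ManagerID}, {HireDate} is not a superkey ({HireDate}⁺ restricted to this set is {DeptID, HireDate}), so split on HireDate -> DeptID into {DeptID, HireDate} and {HireDate, Location, ManagerID}.
{DeptID, HireDate}: every determinant is a superkey — BCNF.
{HireDate, Location, ManagerID}: every determinant is a superkey — BCNF.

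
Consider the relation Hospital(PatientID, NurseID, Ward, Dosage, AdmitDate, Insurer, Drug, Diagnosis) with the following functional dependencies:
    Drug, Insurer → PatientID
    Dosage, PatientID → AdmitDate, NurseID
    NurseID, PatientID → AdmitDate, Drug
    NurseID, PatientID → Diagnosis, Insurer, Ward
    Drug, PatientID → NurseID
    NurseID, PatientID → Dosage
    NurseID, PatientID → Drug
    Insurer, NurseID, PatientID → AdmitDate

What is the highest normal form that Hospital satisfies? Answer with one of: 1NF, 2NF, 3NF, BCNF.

BCNF

Candidate keys: {Dosage, PatientID}, {Drug, Insurer}, {Drug, PatientID}, {NurseID, PatientID}. Prime attributes: {Dosage, Drug, Insurer, NurseID, PatientID}.
Every FD has a superkey on the left, so the relation is in BCNF.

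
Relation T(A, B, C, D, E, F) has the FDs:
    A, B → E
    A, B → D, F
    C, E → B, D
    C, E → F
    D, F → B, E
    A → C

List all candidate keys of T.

{A, B}, {A, D, F}, {A, E}

No FD produces {A}, so it must be in every candidate key.
{A, B}⁺ = {A, B, C, D, E, F} — all of the relation — so {A, B} is a candidate key.
{A, E}⁺ = {A, B, C, D, E, F} — all of the relation — so {A, E} is a candidate key.
{A, D, F}⁺ = {A, B, C, D, E, F} — all of the relation — so {A, D, F} is a candidate key.
These are minimal and exhaustive — every other superkey contains one of them.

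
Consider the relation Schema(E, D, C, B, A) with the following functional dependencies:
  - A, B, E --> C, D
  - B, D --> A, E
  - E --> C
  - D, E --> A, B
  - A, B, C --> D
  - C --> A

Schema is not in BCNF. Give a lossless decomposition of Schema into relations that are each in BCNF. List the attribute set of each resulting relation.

{A, C}; {B, D, E}; {C, E}

Candidate keys of the original relation: {B, C}, {B, D}, {B, E}, {D, E}.
In {A, B, C, D, E}, {E} is not a superkey ({E}⁺ restricted to this set is {A, C, E}), so split on E --> A, C into {A, C, E} and {B, D, E}.
In {A, C, E}, {C} is not a superkey ({C}⁺ restricted to this set is {A, C}), so split on C --> A into {A, C} and {C, E}.
{A, C} has no BCNF violation.
{C, E} has no BCNF violation.
{B, D, E} has no BCNF violation.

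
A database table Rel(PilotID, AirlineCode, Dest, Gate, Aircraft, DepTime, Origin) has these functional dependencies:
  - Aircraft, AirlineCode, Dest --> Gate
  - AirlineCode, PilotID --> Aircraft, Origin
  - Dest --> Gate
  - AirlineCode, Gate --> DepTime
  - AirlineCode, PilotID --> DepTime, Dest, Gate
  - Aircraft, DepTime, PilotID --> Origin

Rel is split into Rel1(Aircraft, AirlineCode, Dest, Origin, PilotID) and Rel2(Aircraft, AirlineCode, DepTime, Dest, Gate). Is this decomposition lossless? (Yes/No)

Yes

The shared attributes are {Aircraft, AirlineCode, Dest} and {Aircraft, AirlineCode, Dest}⁺ = {Aircraft, AirlineCode, DepTime, Dest, Gate}.
Rel2 is contained in that closure, so Rel1 ∩ Rel2 --> Rel2 holds and the join is lossless.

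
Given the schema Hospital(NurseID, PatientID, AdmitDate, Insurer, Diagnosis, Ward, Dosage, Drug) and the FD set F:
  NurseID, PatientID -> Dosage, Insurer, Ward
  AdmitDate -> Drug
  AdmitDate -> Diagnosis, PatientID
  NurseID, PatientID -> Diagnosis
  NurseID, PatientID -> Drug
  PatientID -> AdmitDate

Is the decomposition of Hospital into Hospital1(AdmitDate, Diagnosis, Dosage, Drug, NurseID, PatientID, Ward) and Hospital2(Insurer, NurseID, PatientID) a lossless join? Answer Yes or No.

Yes

Common attributes: {NurseID, PatientID}; their closure is {AdmitDate, Diagnosis, Dosage, Drug, Insurer, NurseID, PatientID, Ward}.
Hospital1 is contained in that closure, so Hospital1 ∩ Hospital2 -> Hospital1 holds and the join is lossless.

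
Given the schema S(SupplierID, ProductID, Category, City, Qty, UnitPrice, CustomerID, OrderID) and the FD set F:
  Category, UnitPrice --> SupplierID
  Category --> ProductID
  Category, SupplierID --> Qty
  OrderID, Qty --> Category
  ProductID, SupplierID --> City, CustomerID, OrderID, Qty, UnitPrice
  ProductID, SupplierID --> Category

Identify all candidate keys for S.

{Category, SupplierID}, {Category, UnitPrice}, {OrderID, Qty, SupplierID}, {OrderID, Qty, UnitPrice}, {ProductID, SupplierID}

{Category, SupplierID}⁺ = {Category, City, CustomerID, OrderID, ProductID, Qty, SupplierID, UnitPrice} — all of the relation — so {Category, SupplierID} is a candidate key.
{Category, UnitPrice}⁺ = {Category, City, CustomerID, OrderID, ProductID, Qty, SupplierID, UnitPrice} — all of the relation — so {Category, UnitPrice} is a candidate key.
{ProductID, SupplierID}⁺ = {Category, City, CustomerID, OrderID, ProductID, Qty, SupplierID, UnitPrice} — all of the relation — so {ProductID, SupplierID} is a candidate key.
{OrderID, Qty, SupplierID}⁺ = {Category, City, CustomerID, OrderID, ProductID, Qty, SupplierID, UnitPrice} — all of the relation — so {OrderID, Qty, SupplierID} is a candidate key.
{OrderID, Qty, UnitPrice}⁺ = {Category, City, CustomerID, OrderID, ProductID, Qty, SupplierID, UnitPrice} — all of the relation — so {OrderID, Qty, UnitPrice} is a candidate key.
No proper subset of any of these is a key, and no other minimal superkey exists.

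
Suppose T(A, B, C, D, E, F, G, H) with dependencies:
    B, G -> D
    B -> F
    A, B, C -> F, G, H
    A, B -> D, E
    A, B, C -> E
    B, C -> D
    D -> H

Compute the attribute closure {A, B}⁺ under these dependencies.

{A, B, D, E, F, H}

Start with {A, B}.
B -> F applies; add {F} → now {A, B, F}.
A, B -> D, E applies; add {D, E} → now {A, B, D, E, F}.
D -> H applies; add {H} → now {A, B, D, E, F, H}.
No further FD applies.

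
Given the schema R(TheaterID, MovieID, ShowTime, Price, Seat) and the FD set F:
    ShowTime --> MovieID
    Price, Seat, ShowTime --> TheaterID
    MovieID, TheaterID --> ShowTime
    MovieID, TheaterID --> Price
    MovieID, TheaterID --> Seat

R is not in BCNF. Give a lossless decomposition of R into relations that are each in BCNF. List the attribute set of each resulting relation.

{MovieID, ShowTime}; {Price, Seat, ShowTime, TheaterID}

Candidate keys of the original relation: {MovieID, TheaterID}, {Price, Seat, ShowTime}, {ShowTime, TheaterID}.
{MovieID, Price, Seat, ShowTime, TheaterID}: {ShowTime} determines {MovieID, ShowTime} here but is not a superkey — split on ShowTime --> MovieID, giving {MovieID, ShowTime} and {Price, Seat, ShowTime, TheaterID}.
{MovieID, ShowTime}: every determinant is a superkey — BCNF.
{Price, Seat, ShowTime, TheaterID}: every determinant is a superkey — BCNF.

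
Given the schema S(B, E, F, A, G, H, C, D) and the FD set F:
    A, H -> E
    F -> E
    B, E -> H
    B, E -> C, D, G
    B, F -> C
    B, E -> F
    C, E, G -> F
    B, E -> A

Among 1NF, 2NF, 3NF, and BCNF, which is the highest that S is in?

Candidate keys: {A, B, H}, {B, E}, {B, F}. Prime attributes: {A, B, E, F, H}.
A, H -> E: {A, H}⁺ = {A, E, H}, which is not all of the attributes, so the left side is not a superkey — BCNF is violated.
Its right-hand attributes {E} are all prime, as are those of every other non-superkey FD — the relation is in 3NF.

3NF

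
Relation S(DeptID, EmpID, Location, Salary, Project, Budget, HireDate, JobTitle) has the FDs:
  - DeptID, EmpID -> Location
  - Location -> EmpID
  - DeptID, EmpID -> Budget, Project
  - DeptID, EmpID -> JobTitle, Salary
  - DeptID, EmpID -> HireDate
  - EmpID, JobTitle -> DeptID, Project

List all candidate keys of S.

{DeptID, EmpID}, {DeptID, Location}, {EmpID, JobTitle}, {JobTitle, Location}

Closure of {DeptID, EmpID} is {Budget, DeptID, EmpID, HireDate, JobTitle, Location, Project, Salary}, the whole schema; {DeptID, EmpID} is a candidate key.
Closure of {DeptID, Location} is {Budget, DeptID, EmpID, HireDate, JobTitle, Location, Project, Salary}, the whole schema; {DeptID, Location} is a candidate key.
Closure of {EmpID, JobTitle} is {Budget, DeptID, EmpID, HireDate, JobTitle, Location, Project, Salary}, the whole schema; {EmpID, JobTitle} is a candidate key.
Closure of {JobTitle, Location} is {Budget, DeptID, EmpID, HireDate, JobTitle, Location, Project, Salary}, the whole schema; {JobTitle, Location} is a candidate key.
These are minimal and exhaustive — every other superkey contains one of them.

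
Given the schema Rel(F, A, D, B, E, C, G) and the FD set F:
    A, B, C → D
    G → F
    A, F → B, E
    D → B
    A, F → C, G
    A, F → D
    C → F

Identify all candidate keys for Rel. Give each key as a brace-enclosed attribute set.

No FD produces {A}, so it must be in every candidate key.
{A, C}⁺ = {A, B, C, D, E, F, G} — all of the relation — so {A, C} is a candidate key.
{A, F}⁺ = {A, B, C, D, E, F, G} — all of the relation — so {A, F} is a candidate key.
{A, G}⁺ = {A, B, C, D, E, F, G} — all of the relation — so {A, G} is a candidate key.
No proper subset of any of these is a key, and no other minimal superkey exists.

{A, C}, {A, F}, {A, G}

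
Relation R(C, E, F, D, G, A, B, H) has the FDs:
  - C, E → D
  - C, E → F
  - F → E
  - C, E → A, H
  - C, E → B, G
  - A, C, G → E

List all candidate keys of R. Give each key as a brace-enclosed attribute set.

{A, C, G}, {C, E}, {C, F}

{C} never appears on the right of any FD, so every key must include it.
Closure of {C, E} is {A, B, C, D, E, F, G, H}, the whole schema; {C, E} is a candidate key.
Closure of {C, F} is {A, B, C, D, E, F, G, H}, the whole schema; {C, F} is a candidate key.
Closure of {A, C, G} is {A, B, C, D, E, F, G, H}, the whole schema; {A, C, G} is a candidate key.
No proper subset of any of these is a key, and no other minimal superkey exists.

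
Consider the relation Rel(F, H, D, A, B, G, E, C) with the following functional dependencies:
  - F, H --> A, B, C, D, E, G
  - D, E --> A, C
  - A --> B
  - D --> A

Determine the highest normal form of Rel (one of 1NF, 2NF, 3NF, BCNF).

Candidate key: {F, H}. Prime attributes: {F, H}.
For D, E --> A, C we have {D, E}⁺ = {A, B, C, D, E}; {D, E} is not a superkey, so BCNF fails.
D, E --> A, C has non-prime {A, C} on the right and a non-superkey on the left, so 3NF fails.
Checking every proper subset of each key, none determines a non-prime attribute — 2NF is satisfied.

2NF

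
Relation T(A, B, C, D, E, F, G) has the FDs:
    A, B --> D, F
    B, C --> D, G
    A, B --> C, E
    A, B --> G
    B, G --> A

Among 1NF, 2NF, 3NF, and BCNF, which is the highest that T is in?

Candidate keys: {A, B}, {B, C}, {B, G}. Prime attributes: {A, B, C, G}.
Every FD has a superkey on the left, so the relation is in BCNF.

BCNF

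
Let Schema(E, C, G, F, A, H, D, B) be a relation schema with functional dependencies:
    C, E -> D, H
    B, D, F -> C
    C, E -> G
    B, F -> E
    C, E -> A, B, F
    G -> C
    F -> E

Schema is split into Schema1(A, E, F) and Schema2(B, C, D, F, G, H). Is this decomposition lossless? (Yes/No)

Common attributes: {F}; their closure is {E, F}.
Schema1 ⊄ {E, F} and Schema2 ⊄ {E, F}, so the split is lossy.

No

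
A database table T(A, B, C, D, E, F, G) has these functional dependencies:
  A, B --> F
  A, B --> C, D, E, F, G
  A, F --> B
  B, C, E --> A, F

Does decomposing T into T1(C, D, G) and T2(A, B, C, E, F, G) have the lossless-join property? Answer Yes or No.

T1 ∩ T2 = {C, G}; its closure under F is {C, G}.
Neither T1 nor T2 is contained in that closure, so the decomposition is lossy.

No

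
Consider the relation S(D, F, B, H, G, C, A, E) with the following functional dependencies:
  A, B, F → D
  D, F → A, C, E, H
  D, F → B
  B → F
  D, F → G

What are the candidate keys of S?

{A, B}, {B, D}, {D, F}

{A, B}⁺ = {A, B, C, D, E, F, G, H}, which is every attribute, so {A, B} is a candidate key.
{B, D}⁺ = {A, B, C, D, E, F, G, H}, which is every attribute, so {B, D} is a candidate key.
{D, F}⁺ = {A, B, C, D, E, F, G, H}, which is every attribute, so {D, F} is a candidate key.
No proper subset of any of these is a key, and no other minimal superkey exists.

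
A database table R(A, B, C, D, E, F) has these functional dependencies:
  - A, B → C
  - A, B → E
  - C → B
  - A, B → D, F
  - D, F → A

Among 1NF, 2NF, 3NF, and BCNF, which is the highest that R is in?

3NF

Candidate keys: {A, B}, {A, C}, {B, D, F}, {C, D, F}. Prime attributes: {A, B, C, D, F}.
For C → B we have {C}⁺ = {B, C}; {C} is not a superkey, so BCNF fails.
Its right-hand attributes {B} are all prime, as are those of every other non-superkey FD — the relation is in 3NF.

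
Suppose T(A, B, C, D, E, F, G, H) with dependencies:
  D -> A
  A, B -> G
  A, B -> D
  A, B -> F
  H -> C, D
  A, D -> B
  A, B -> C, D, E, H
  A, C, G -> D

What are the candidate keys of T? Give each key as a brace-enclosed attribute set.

{D} is a candidate key since {D}⁺ = {A, B, C, D, E, F, G, H} covers every attribute.
{H} is a candidate key since {H}⁺ = {A, B, C, D, E, F, G, H} covers every attribute.
{A, B} is a candidate key since {A, B}⁺ = {A, B, C, D, E, F, G, H} covers every attribute.
{A, C, G} is a candidate key since {A, C, G}⁺ = {A, B, C, D, E, F, G, H} covers every attribute.
Any other superkey properly contains one of these, so there are no further candidate keys.

{A, B}, {A, C, G}, {D}, {H}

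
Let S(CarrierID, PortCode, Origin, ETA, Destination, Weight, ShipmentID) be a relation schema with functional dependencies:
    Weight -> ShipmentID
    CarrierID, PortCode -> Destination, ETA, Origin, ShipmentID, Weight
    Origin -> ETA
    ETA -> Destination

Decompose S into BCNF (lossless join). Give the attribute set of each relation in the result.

Candidate key of the original relation: {CarrierID, PortCode}.
Within {CarrierID, Destination, ETA, Origin, PortCode, ShipmentID, Weight}: {Weight}⁺ ∩ {CarrierID, Destination, ETA, Origin, PortCode, ShipmentID, Weight} = {ShipmentID, Weight}, not the whole set, so Weight -> ShipmentID violates BCNF; decompose into {ShipmentID, Weight} and {CarrierID, Destination, ETA, Origin, PortCode, Weight}.
{ShipmentID, Weight} is in BCNF.
Within {CarrierID, Destination, ETA, Origin, PortCode, Weight}: {Origin}⁺ ∩ {CarrierID, Destination, ETA, Origin, PortCode, Weight} = {Destination, ETA, Origin}, not the whole set, so Origin -> Destination, ETA violates BCNF; decompose into {Destination, ETA, Origin} and {CarrierID, Origin, PortCode, Weight}.
Within {Destination, ETA, Origin}: {ETA}⁺ ∩ {Destination, ETA, Origin} = {Destination, ETA}, not the whole set, so ETA -> Destination violates BCNF; decompose into {Destination, ETA} and {ETA, Origin}.
{Destination, ETA} is in BCNF.
{ETA, Origin} is in BCNF.
{CarrierID, Origin, PortCode, Weight} is in BCNF.

{CarrierID, Origin, PortCode, Weight}; {Destination, ETA}; {ETA, Origin}; {ShipmentID, Weight}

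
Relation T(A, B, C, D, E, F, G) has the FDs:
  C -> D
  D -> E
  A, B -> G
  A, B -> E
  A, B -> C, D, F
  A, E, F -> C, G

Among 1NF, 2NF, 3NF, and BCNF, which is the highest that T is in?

Candidate key: {A, B}. Prime attributes: {A, B}.
C -> D breaks BCNF: {C}⁺ = {C, D, E}, so {C} is not a superkey.
C -> D has non-prime {D} on the right and a non-superkey on the left, so 3NF fails.
No non-prime attribute depends on a proper subset of any candidate key, so 2NF holds.

2NF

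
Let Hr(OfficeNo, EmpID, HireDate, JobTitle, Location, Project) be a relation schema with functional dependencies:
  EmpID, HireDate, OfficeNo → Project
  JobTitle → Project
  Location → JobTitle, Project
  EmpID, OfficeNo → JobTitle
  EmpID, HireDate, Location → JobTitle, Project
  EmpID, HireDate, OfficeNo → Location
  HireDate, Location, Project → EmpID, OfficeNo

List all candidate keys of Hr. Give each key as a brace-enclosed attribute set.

{EmpID, HireDate, OfficeNo}, {HireDate, Location}

No FD produces {HireDate}, so it must be in every candidate key.
{HireDate, Location}⁺ = {EmpID, HireDate, JobTitle, Location, OfficeNo, Project} — all of the relation — so {HireDate, Location} is a candidate key.
{EmpID, HireDate, OfficeNo}⁺ = {EmpID, HireDate, JobTitle, Location, OfficeNo, Project} — all of the relation — so {EmpID, HireDate, OfficeNo} is a candidate key.
No proper subset of any of these is a key, and no other minimal superkey exists.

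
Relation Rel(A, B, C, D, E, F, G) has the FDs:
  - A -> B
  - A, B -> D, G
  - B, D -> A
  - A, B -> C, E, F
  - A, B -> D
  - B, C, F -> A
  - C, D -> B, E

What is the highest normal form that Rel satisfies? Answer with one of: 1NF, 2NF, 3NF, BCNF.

Candidate keys: {A}, {B, C, F}, {B, D}, {C, D}. Prime attributes: {A, B, C, D, F}.
Every FD has a superkey on the left, so the relation is in BCNF.

BCNF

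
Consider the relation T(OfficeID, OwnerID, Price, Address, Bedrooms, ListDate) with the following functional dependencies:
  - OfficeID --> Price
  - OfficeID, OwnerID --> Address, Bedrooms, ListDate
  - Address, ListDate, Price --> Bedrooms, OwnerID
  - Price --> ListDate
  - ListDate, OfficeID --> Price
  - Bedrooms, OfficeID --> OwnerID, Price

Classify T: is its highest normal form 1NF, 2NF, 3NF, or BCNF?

Candidate keys: {Address, OfficeID}, {Bedrooms, OfficeID}, {OfficeID, OwnerID}. Prime attributes: {Address, Bedrooms, OfficeID, OwnerID}.
OfficeID --> Price breaks BCNF: {OfficeID}⁺ = {ListDate, OfficeID, Price}, so {OfficeID} is not a superkey.
OfficeID --> Price has non-prime {Price} on the right and a non-superkey on the left, so 3NF fails.
{OfficeID} is a proper subset of the key {Address, OfficeID}, and {OfficeID}⁺ contains the non-prime attributes {ListDate, Price} — a partial dependency, so 2NF is violated.

1NF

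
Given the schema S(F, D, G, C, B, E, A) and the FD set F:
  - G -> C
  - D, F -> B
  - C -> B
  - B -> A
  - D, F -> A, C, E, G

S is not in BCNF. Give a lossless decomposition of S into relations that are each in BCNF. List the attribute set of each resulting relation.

{A, B}; {B, C}; {C, G}; {D, E, F, G}

Candidate key of the original relation: {D, F}.
{A, B, C, D, E, F, G}: {G} determines {A, B, C, G} here but is not a superkey — split on G -> A, B, C, giving {A, B, C, G} and {D, E, F, G}.
{A, B, C, G}: {C} determines {A, B, C} here but is not a superkey — split on C -> A, B, giving {A, B, C} and {C, G}.
{A, B, C}: {B} determines {A, B} here but is not a superkey — split on B -> A, giving {A, B} and {B, C}.
{A, B} has no BCNF violation.
{B, C} has no BCNF violation.
{C, G} has no BCNF violation.
{D, E, F, G} has no BCNF violation.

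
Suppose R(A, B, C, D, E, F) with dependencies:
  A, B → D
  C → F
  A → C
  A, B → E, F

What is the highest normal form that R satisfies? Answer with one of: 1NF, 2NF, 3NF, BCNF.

1NF

Candidate key: {A, B}. Prime attributes: {A, B}.
C → F: {C}⁺ = {C, F}, which is not all of the attributes, so the left side is not a superkey — BCNF is violated.
C → F determines the non-prime attribute {F} from a non-superkey — 3NF is violated.
The proper key subset {A} of {A, B} determines non-prime {C, F}, so the relation is not even in 2NF.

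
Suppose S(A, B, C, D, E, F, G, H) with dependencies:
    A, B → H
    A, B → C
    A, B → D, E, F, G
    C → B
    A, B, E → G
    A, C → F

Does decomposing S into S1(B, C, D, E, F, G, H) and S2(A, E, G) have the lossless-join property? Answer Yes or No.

No

Common attributes: {E, G}; their closure is {E, G}.
The closure covers neither S1 nor S2 entirely; the join is not lossless.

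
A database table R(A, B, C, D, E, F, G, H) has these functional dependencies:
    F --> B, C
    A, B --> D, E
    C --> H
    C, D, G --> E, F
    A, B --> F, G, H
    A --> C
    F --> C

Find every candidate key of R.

{A, B}, {A, D, G}, {A, F}

{A} never appears on the right of any FD, so every key must include it.
{A, B}⁺ = {A, B, C, D, E, F, G, H}, which is every attribute, so {A, B} is a candidate key.
{A, F}⁺ = {A, B, C, D, E, F, G, H}, which is every attribute, so {A, F} is a candidate key.
{A, D, G}⁺ = {A, B, C, D, E, F, G, H}, which is every attribute, so {A, D, G} is a candidate key.
These are minimal and exhaustive — every other superkey contains one of them.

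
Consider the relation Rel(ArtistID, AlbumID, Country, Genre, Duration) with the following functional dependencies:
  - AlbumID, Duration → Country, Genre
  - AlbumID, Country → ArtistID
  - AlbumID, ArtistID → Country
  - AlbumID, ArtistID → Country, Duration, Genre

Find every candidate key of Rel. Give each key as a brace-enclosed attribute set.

{AlbumID, ArtistID}, {AlbumID, Country}, {AlbumID, Duration}

{AlbumID} never appears on the right of any FD, so every key must include it.
{AlbumID, ArtistID}⁺ = {AlbumID, ArtistID, Country, Duration, Genre} — all of the relation — so {AlbumID, ArtistID} is a candidate key.
{AlbumID, Country}⁺ = {AlbumID, ArtistID, Country, Duration, Genre} — all of the relation — so {AlbumID, Country} is a candidate key.
{AlbumID, Duration}⁺ = {AlbumID, ArtistID, Country, Duration, Genre} — all of the relation — so {AlbumID, Duration} is a candidate key.
No proper subset of any of these is a key, and no other minimal superkey exists.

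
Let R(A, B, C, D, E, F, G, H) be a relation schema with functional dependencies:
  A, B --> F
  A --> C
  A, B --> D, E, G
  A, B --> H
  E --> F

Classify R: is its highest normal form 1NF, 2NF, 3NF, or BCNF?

Candidate key: {A, B}. Prime attributes: {A, B}.
A --> C: {A}⁺ = {A, C}, which is not all of the attributes, so the left side is not a superkey — BCNF is violated.
A --> C determines the non-prime attribute {C} from a non-superkey — 3NF is violated.
The proper key subset {A} of {A, B} determines non-prime {C}, so the relation is not even in 2NF.

1NF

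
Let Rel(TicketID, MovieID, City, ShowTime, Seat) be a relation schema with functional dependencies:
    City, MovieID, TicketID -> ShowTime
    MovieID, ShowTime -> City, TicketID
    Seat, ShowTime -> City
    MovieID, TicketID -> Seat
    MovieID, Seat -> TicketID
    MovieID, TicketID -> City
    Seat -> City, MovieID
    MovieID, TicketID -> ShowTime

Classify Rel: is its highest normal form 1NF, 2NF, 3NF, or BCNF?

BCNF

Candidate keys: {MovieID, ShowTime}, {MovieID, TicketID}, {Seat}. Prime attributes: {MovieID, Seat, ShowTime, TicketID}.
Every FD has a superkey on the left, so the relation is in BCNF.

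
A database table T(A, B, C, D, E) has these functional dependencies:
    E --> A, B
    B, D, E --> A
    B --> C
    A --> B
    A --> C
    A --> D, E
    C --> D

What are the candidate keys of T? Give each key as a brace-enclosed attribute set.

Closure of {A} is {A, B, C, D, E}, the whole schema; {A} is a candidate key.
Closure of {E} is {A, B, C, D, E}, the whole schema; {E} is a candidate key.
These are minimal and exhaustive — every other superkey contains one of them.

{A}, {E}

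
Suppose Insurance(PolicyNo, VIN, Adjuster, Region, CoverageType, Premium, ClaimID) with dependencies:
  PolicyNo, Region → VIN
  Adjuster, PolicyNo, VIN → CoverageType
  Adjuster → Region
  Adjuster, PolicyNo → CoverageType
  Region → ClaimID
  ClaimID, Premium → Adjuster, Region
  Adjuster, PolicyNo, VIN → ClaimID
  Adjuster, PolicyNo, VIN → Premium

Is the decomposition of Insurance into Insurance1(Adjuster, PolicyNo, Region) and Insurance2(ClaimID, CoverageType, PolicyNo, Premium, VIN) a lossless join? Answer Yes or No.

No

The shared attributes are {PolicyNo} and {PolicyNo}⁺ = {PolicyNo}.
Insurance1 ⊄ {PolicyNo} and Insurance2 ⊄ {PolicyNo}, so the split is lossy.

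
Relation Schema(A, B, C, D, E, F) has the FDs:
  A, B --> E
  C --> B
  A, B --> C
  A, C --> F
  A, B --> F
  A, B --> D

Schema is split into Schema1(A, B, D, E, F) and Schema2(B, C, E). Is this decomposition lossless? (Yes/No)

The shared attributes are {B, E} and {B, E}⁺ = {B, E}.
Schema1 ⊄ {B, E} and Schema2 ⊄ {B, E}, so the split is lossy.

No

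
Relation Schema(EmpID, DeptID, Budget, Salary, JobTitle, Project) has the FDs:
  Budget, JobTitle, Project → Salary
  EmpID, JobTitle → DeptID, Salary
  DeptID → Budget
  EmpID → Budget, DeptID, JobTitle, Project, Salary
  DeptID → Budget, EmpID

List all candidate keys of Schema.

{DeptID}, {EmpID}

{DeptID} is a candidate key since {DeptID}⁺ = {Budget, DeptID, EmpID, JobTitle, Project, Salary} covers every attribute.
{EmpID} is a candidate key since {EmpID}⁺ = {Budget, DeptID, EmpID, JobTitle, Project, Salary} covers every attribute.
No proper subset of any of these is a key, and no other minimal superkey exists.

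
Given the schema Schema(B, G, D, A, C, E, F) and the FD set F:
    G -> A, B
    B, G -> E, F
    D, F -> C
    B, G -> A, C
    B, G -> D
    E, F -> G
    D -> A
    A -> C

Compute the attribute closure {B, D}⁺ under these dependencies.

{A, B, C, D}

Start with {B, D}.
D -> A applies; add {A} → now {A, B, D}.
A -> C applies; add {C} → now {A, B, C, D}.
No further FD applies.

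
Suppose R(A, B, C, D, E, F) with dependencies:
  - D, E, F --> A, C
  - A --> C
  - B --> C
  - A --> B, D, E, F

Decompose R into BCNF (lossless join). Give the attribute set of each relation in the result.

Candidate keys of the original relation: {A}, {D, E, F}.
Within {A, B, C, D, E, F}: {B}⁺ ∩ {A, B, C, D, E, F} = {B, C}, not the whole set, so B --> C violates BCNF; decompose into {B, C} and {A, B, D, E, F}.
{B, C} is in BCNF.
{A, B, D, E, F} is in BCNF.

{A, B, D, E, F}; {B, C}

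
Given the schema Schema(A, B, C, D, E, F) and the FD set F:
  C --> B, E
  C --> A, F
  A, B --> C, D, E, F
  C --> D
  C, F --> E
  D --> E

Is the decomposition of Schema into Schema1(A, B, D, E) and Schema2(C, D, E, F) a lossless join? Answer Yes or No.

The shared attributes are {D, E} and {D, E}⁺ = {D, E}.
Neither Schema1 nor Schema2 is contained in that closure, so the decomposition is lossy.

No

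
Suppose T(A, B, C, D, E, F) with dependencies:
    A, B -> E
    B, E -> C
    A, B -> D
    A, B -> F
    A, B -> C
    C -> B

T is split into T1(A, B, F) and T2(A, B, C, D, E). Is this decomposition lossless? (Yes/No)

Yes

Common attributes: {A, B}; their closure is {A, B, C, D, E, F}.
T1 is contained in that closure, so T1 ∩ T2 -> T1 holds and the join is lossless.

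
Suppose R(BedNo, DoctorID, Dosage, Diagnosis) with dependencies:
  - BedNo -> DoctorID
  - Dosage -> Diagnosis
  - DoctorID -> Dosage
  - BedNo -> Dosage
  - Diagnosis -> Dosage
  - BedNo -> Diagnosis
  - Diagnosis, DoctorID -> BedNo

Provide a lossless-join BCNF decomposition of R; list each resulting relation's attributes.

{BedNo, DoctorID, Dosage}; {Diagnosis, Dosage}

Candidate keys of the original relation: {BedNo}, {DoctorID}.
In {BedNo, Diagnosis, DoctorID, Dosage}, {Dosage} is not a superkey ({Dosage}⁺ restricted to this set is {Diagnosis, Dosage}), so split on Dosage -> Diagnosis into {Diagnosis, Dosage} and {BedNo, DoctorID, Dosage}.
{Diagnosis, Dosage}: every determinant is a superkey — BCNF.
{BedNo, DoctorID, Dosage}: every determinant is a superkey — BCNF.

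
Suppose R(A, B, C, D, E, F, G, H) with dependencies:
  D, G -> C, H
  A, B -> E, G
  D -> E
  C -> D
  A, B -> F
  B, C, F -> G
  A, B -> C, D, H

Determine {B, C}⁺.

{B, C, D, E}

Start with {B, C}.
C -> D applies; add {D} → now {B, C, D}.
D -> E applies; add {E} → now {B, C, D, E}.
No further FD applies.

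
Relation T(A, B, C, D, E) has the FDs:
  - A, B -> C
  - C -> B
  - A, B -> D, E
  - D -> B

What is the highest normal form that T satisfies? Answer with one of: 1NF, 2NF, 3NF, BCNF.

Candidate keys: {A, B}, {A, C}, {A, D}. Prime attributes: {A, B, C, D}.
For C -> B we have {C}⁺ = {B, C}; {C} is not a superkey, so BCNF fails.
Since {B} ⊆ prime attributes and every other non-superkey FD also has a prime right side, the schema is in 3NF.

3NF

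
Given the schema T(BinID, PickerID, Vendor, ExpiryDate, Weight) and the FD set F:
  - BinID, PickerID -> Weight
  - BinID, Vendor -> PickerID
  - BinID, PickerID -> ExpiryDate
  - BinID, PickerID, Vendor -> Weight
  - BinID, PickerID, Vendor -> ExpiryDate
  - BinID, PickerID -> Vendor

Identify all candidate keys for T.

{BinID} never appears on the right of any FD, so every key must include it.
{BinID, PickerID} is a candidate key since {BinID, PickerID}⁺ = {BinID, ExpiryDate, PickerID, Vendor, Weight} covers every attribute.
{BinID, Vendor} is a candidate key since {BinID, Vendor}⁺ = {BinID, ExpiryDate, PickerID, Vendor, Weight} covers every attribute.
Any other superkey properly contains one of these, so there are no further candidate keys.

{BinID, PickerID}, {BinID, Vendor}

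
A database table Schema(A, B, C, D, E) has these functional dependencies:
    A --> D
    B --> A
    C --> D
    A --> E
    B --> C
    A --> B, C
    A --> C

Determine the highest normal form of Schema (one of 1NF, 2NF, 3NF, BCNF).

2NF

Candidate keys: {A}, {B}. Prime attributes: {A, B}.
C --> D breaks BCNF: {C}⁺ = {C, D}, so {C} is not a superkey.
C --> D has non-prime {D} on the right and a non-superkey on the left, so 3NF fails.
Every candidate key is a single attribute, so no partial dependency is possible; 2NF holds.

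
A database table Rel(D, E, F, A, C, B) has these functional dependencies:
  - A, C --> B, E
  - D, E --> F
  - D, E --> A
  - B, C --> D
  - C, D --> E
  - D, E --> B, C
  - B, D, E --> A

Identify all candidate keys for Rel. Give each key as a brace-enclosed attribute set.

{A, C}⁺ = {A, B, C, D, E, F}, which is every attribute, so {A, C} is a candidate key.
{B, C}⁺ = {A, B, C, D, E, F}, which is every attribute, so {B, C} is a candidate key.
{C, D}⁺ = {A, B, C, D, E, F}, which is every attribute, so {C, D} is a candidate key.
{D, E}⁺ = {A, B, C, D, E, F}, which is every attribute, so {D, E} is a candidate key.
Any other superkey properly contains one of these, so there are no further candidate keys.

{A, C}, {B, C}, {C, D}, {D, E}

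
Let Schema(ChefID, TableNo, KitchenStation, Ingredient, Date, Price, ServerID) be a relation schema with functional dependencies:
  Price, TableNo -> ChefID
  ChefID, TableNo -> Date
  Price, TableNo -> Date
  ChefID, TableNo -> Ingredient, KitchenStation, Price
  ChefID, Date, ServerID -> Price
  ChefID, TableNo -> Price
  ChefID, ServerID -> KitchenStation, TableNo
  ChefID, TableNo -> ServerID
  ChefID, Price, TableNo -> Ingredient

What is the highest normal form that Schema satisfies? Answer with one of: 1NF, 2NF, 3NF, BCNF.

Candidate keys: {ChefID, ServerID}, {ChefID, TableNo}, {Price, TableNo}. Prime attributes: {ChefID, Price, ServerID, TableNo}.
The left-hand side of every FD is a superkey, so BCNF is satisfied.

BCNF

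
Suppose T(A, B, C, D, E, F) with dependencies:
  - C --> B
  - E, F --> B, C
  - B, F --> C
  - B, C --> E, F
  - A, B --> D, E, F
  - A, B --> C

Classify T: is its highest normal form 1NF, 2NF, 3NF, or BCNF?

Candidate keys: {A, B}, {A, C}, {A, E, F}. Prime attributes: {A, B, C, E, F}.
C --> B: {C}⁺ = {B, C, E, F}, which is not all of the attributes, so the left side is not a superkey — BCNF is violated.
Its right-hand attributes {B} are all prime, as are those of every other non-superkey FD — the relation is in 3NF.

3NF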